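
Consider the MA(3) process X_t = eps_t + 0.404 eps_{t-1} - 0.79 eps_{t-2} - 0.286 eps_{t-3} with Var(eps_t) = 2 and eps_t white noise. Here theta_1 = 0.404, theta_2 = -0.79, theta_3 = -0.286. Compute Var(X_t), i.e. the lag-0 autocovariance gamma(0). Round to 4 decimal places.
\gamma(0) = 3.7382

For an MA(q) process X_t = eps_t + sum_i theta_i eps_{t-i} with
Var(eps_t) = sigma^2, the variance is
  gamma(0) = sigma^2 * (1 + sum_i theta_i^2).
  sum_i theta_i^2 = (0.404)^2 + (-0.79)^2 + (-0.286)^2 = 0.163216 + 0.6241 + 0.081796 = 0.869112.
  gamma(0) = 2 * (1 + 0.869112) = 2 * 1.869112 = 3.738224, which rounds to 3.7382.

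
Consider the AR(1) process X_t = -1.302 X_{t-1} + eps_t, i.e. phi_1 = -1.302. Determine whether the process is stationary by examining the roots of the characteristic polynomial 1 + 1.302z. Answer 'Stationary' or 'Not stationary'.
\text{Not stationary}

The AR(p) characteristic polynomial is P(z) = 1 + 1.302z.
Stationarity requires all roots to lie outside the unit circle, i.e. |z| > 1 for every root.
This is linear in z: 1 + (1.302) z = 0  =>  z = -1/(1.302) = -0.768049,  |z| = 0.768049.
Moduli of all roots: 0.7680.
All moduli strictly greater than 1? No.
Verdict: Not stationary.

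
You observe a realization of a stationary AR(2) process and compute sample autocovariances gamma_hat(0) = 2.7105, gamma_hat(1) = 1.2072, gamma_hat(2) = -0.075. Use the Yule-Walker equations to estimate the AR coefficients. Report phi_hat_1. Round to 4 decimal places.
\hat\phi_{1} = 0.5710

The Yule-Walker equations for an AR(p) process read, in matrix form,
  Gamma_p phi = r_p,   with   (Gamma_p)_{ij} = gamma(|i - j|),
                       (r_p)_i = gamma(i),   i,j = 1..p.
Substitute the sample gammas (Toeplitz matrix and right-hand side of size 2):
  Gamma_p = [[2.7105, 1.2072], [1.2072, 2.7105]]
  r_p     = [1.2072, -0.075]
Written out:
  2.7105 phi_1 + 1.2072 phi_2 = 1.2072
  1.2072 phi_1 + 2.7105 phi_2 = -0.075
Solve by Cramer's rule:
  det = gamma(0)^2 - gamma(1)^2 = (2.7105)^2 - (1.2072)^2 = 7.34681025 - 1.45733184 = 5.88947841
  phi_hat_1 = [gamma(1) gamma(0) - gamma(1) gamma(2)] / det = [(1.2072)(2.7105) - (1.2072)(-0.075)] / 5.88947841 = 3.3626556 / 5.88947841 = 0.571
  phi_hat_2 = [gamma(0) gamma(2) - gamma(1)^2] / det = [(2.7105)(-0.075) - (1.2072)^2] / 5.88947841 = -1.66061934 / 5.88947841 = -0.282
So phi_hat = [0.5710, -0.2820].
Therefore phi_hat_1 = 0.5710.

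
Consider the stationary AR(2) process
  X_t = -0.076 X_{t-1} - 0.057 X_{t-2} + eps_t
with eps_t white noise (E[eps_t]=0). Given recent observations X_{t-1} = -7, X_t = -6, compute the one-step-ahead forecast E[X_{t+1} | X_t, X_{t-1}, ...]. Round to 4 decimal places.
E[X_{t+1} \mid \mathcal F_t] = 0.8550

For an AR(p) model X_t = c + sum_i phi_i X_{t-i} + eps_t, the
one-step-ahead conditional mean is
  E[X_{t+1} | X_t, ...] = c + sum_i phi_i X_{t+1-i}.
Substitute known values:
  E[X_{t+1} | ...] = (-0.076) * (-6) + (-0.057) * (-7)
                   = 0.8550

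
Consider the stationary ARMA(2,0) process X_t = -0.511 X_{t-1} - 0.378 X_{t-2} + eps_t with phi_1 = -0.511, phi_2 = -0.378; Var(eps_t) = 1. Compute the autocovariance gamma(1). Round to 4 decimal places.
\gamma(1) = -0.5016

Multiply the model equation by X_{t-k} and take expectations. With theta_0 = psi_0 = 1 and psi_j the MA(infinity) weights, this gives
  gamma(k) - sum_i phi_i gamma(k-i) = c_k,
  c_k = sigma^2 * sum_{j=k..q} theta_j psi_{j-k}   (c_k = 0 for k > q),
using gamma(-m) = gamma(m).
Pure AR (q = 0): c_0 = sigma^2 = 1, c_k = 0 for k >= 1.
Equations for k = 0, 1, 2 (AR order 2, c_2 = 0):
  (E0) gamma(0) = phi_1 gamma(1) + phi_2 gamma(2) + c_0
  (E1) gamma(1) = phi_1 gamma(0) + phi_2 gamma(1) + c_1
  (E2) gamma(2) = phi_1 gamma(1) + phi_2 gamma(0)
From (E1): gamma(1) = A gamma(0) + B with
  A = phi_1 / (1 - phi_2) = -0.511 / 1.378 = -0.370827,   B = c_1 / (1 - phi_2) = 0 / 1.378 = 0.
Insert (E2) into (E0): gamma(0) (1 - phi_2^2) = phi_1 (1 + phi_2) gamma(1) + c_0.
  phi_1 (1 + phi_2) = (-0.511)(0.622) = -0.317842,   1 - phi_2^2 = 0.857116.
Replace gamma(1) by A gamma(0) + B and collect gamma(0):
  gamma(0) [0.857116 - (-0.317842)(-0.370827)] = c_0 = 1
  gamma(0) * 0.739252 = 1
  gamma(0) = 1 / 0.739252 = 1.35272.
  gamma(1) = A gamma(0) = (-0.370827)(1.35272) = -0.501625.
Therefore gamma(1) = -0.5016 (to 4 decimal places).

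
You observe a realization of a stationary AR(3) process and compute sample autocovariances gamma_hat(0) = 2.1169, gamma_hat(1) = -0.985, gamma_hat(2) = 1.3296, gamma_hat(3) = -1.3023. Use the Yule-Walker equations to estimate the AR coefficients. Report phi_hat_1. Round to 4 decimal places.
\hat\phi_{1} = -0.0060

The Yule-Walker equations for an AR(p) process read, in matrix form,
  Gamma_p phi = r_p,   with   (Gamma_p)_{ij} = gamma(|i - j|),
                       (r_p)_i = gamma(i),   i,j = 1..p.
Substitute the sample gammas (Toeplitz matrix and right-hand side of size 3):
  Gamma_p = [[2.1169, -0.985, 1.3296], [-0.985, 2.1169, -0.985], [1.3296, -0.985, 2.1169]]
  r_p     = [-0.985, 1.3296, -1.3023]
Written out (R1..R3):
  (R1) 2.1169 phi_1 - 0.985 phi_2 + 1.3296 phi_3 = -0.985
  (R2) -0.985 phi_1 + 2.1169 phi_2 - 0.985 phi_3 = 1.3296
  (R3) 1.3296 phi_1 - 0.985 phi_2 + 2.1169 phi_3 = -1.3023
Gaussian elimination:
  R2 <- R2 - (-0.985/2.1169) R1 = R2 - (-0.465303) R1:  1.658577 phi_2 - 0.366333 phi_3 = 0.871277
  R3 <- R3 - (1.3296/2.1169) R1 = R3 - (0.628088) R1:  -0.366333 phi_2 + 1.281794 phi_3 = -0.683633
  R3 <- R3 - (-0.366333/1.658577) R2 = R3 - (-0.220872) R2:  1.200881 phi_3 = -0.491193
Back-substitution:
  phi_hat_3 = -0.491193 / 1.200881 = -0.409027
  phi_hat_2 = (0.871277 - (-0.366333)(-0.409027)) / 1.658577 = 0.434973
  phi_hat_1 = (-0.985 - (-0.985)(0.434973) - (1.3296)(-0.409027)) / 2.1169 = -0.006004
So phi_hat = [-0.0060, 0.4350, -0.4090].
Therefore phi_hat_1 = -0.0060.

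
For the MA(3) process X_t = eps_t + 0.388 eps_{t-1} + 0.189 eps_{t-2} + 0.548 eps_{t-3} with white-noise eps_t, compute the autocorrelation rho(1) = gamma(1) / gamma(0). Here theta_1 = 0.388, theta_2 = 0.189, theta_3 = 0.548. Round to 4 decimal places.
\rho(1) = 0.3800

For an MA(q) process with theta_0 = 1, the autocovariance is
  gamma(k) = sigma^2 * sum_{i=0..q-k} theta_i * theta_{i+k},
and rho(k) = gamma(k) / gamma(0). Sigma^2 cancels.
  numerator   = (1)*(0.388) + (0.388)*(0.189) + (0.189)*(0.548) = 0.564904.
  denominator = (1)^2 + (0.388)^2 + (0.189)^2 + (0.548)^2 = 1.486569.
  rho(1) = 0.564904 / 1.486569 = 0.3800.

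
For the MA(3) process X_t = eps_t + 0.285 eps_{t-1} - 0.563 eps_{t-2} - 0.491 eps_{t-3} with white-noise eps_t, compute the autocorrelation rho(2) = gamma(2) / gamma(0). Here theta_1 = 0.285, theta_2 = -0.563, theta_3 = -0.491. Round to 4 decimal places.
\rho(2) = -0.4288

For an MA(q) process with theta_0 = 1, the autocovariance is
  gamma(k) = sigma^2 * sum_{i=0..q-k} theta_i * theta_{i+k},
and rho(k) = gamma(k) / gamma(0). Sigma^2 cancels.
  numerator   = (1)*(-0.563) + (0.285)*(-0.491) = -0.702935.
  denominator = (1)^2 + (0.285)^2 + (-0.563)^2 + (-0.491)^2 = 1.639275.
  rho(2) = -0.702935 / 1.639275 = -0.4288.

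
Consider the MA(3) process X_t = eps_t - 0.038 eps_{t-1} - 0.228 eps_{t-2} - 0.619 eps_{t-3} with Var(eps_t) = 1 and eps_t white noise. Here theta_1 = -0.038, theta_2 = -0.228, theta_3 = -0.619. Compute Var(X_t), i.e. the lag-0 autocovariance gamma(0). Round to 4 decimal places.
\gamma(0) = 1.4366

For an MA(q) process X_t = eps_t + sum_i theta_i eps_{t-i} with
Var(eps_t) = sigma^2, the variance is
  gamma(0) = sigma^2 * (1 + sum_i theta_i^2).
  sum_i theta_i^2 = (-0.038)^2 + (-0.228)^2 + (-0.619)^2 = 0.001444 + 0.051984 + 0.383161 = 0.436589.
  gamma(0) = 1 * (1 + 0.436589) = 1 * 1.436589 = 1.436589, which rounds to 1.4366.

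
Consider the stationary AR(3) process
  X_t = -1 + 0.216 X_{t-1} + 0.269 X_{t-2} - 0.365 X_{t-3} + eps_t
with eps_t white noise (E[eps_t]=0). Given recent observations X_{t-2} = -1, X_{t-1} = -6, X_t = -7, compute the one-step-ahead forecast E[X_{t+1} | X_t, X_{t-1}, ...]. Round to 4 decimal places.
E[X_{t+1} \mid \mathcal F_t] = -3.7610

For an AR(p) model X_t = c + sum_i phi_i X_{t-i} + eps_t, the
one-step-ahead conditional mean is
  E[X_{t+1} | X_t, ...] = c + sum_i phi_i X_{t+1-i}.
Substitute known values:
  E[X_{t+1} | ...] = -1 + (0.216) * (-7) + (0.269) * (-6) + (-0.365) * (-1)
                   = -3.7610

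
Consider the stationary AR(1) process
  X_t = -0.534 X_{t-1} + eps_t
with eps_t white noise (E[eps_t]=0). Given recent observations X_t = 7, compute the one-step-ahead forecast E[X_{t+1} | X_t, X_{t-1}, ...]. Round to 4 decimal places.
E[X_{t+1} \mid \mathcal F_t] = -3.7380

For an AR(p) model X_t = c + sum_i phi_i X_{t-i} + eps_t, the
one-step-ahead conditional mean is
  E[X_{t+1} | X_t, ...] = c + sum_i phi_i X_{t+1-i}.
Substitute known values:
  E[X_{t+1} | ...] = (-0.534) * (7)
                   = -3.7380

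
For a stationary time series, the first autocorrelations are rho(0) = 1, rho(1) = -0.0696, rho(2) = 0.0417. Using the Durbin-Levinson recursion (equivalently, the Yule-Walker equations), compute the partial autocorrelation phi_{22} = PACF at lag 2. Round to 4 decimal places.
\phi_{22} = 0.0370

The PACF at lag k is phi_{kk}, the last component of the solution
to the Yule-Walker system G_k phi = r_k where
  (G_k)_{ij} = rho(|i - j|), (r_k)_i = rho(i), i,j = 1..k.
Equivalently, Durbin-Levinson gives phi_{kk} iteratively:
  phi_{11} = rho(1)
  phi_{kk} = [rho(k) - sum_{j=1..k-1} phi_{k-1,j} rho(k-j)]
            / [1 - sum_{j=1..k-1} phi_{k-1,j} rho(j)],
  phi_{k,j} = phi_{k-1,j} - phi_{kk} phi_{k-1,k-j},  j = 1..k-1.
Step k = 1:
  phi_11 = rho(1) = -0.0696.
Step k = 2:
  phi_22 = [rho(2) - phi_11 rho(1)] / [1 - phi_11 rho(1)] = [0.0417 - (-0.0696)(-0.0696)] / [1 - (-0.0696)(-0.0696)]
         = 0.03685584 / 0.99515584 = 0.037.
Therefore phi_{22} = 0.0370.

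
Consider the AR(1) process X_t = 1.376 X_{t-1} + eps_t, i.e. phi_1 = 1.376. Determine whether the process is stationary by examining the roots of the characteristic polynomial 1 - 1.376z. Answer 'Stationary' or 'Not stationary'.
\text{Not stationary}

The AR(p) characteristic polynomial is P(z) = 1 - 1.376z.
Stationarity requires all roots to lie outside the unit circle, i.e. |z| > 1 for every root.
This is linear in z: 1 + (-1.376) z = 0  =>  z = -1/(-1.376) = 0.726744,  |z| = 0.726744.
Moduli of all roots: 0.7267.
All moduli strictly greater than 1? No.
Verdict: Not stationary.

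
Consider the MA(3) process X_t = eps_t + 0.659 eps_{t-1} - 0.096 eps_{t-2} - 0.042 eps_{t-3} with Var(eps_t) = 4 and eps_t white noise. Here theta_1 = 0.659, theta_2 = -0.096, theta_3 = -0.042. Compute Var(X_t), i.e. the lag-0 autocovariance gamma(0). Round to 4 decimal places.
\gamma(0) = 5.7810

For an MA(q) process X_t = eps_t + sum_i theta_i eps_{t-i} with
Var(eps_t) = sigma^2, the variance is
  gamma(0) = sigma^2 * (1 + sum_i theta_i^2).
  sum_i theta_i^2 = (0.659)^2 + (-0.096)^2 + (-0.042)^2 = 0.434281 + 0.009216 + 0.001764 = 0.445261.
  gamma(0) = 4 * (1 + 0.445261) = 4 * 1.445261 = 5.781044, which rounds to 5.7810.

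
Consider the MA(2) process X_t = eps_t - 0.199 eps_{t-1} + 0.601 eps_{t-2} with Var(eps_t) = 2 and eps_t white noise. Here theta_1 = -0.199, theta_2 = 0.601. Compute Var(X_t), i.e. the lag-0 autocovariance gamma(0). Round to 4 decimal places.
\gamma(0) = 2.8016

For an MA(q) process X_t = eps_t + sum_i theta_i eps_{t-i} with
Var(eps_t) = sigma^2, the variance is
  gamma(0) = sigma^2 * (1 + sum_i theta_i^2).
  sum_i theta_i^2 = (-0.199)^2 + (0.601)^2 = 0.039601 + 0.361201 = 0.400802.
  gamma(0) = 2 * (1 + 0.400802) = 2 * 1.400802 = 2.801604, which rounds to 2.8016.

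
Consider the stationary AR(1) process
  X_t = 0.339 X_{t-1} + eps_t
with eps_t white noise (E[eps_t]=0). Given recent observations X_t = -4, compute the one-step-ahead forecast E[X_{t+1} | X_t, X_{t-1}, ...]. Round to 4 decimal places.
E[X_{t+1} \mid \mathcal F_t] = -1.3560

For an AR(p) model X_t = c + sum_i phi_i X_{t-i} + eps_t, the
one-step-ahead conditional mean is
  E[X_{t+1} | X_t, ...] = c + sum_i phi_i X_{t+1-i}.
Substitute known values:
  E[X_{t+1} | ...] = (0.339) * (-4)
                   = -1.3560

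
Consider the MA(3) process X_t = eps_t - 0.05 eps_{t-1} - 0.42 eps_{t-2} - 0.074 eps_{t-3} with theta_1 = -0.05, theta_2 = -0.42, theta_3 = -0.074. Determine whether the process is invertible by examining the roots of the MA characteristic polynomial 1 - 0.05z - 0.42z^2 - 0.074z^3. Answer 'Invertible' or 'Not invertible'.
\text{Invertible}

The MA(q) characteristic polynomial is P(z) = 1 - 0.05z - 0.42z^2 - 0.074z^3.
Invertibility requires all roots to lie outside the unit circle, i.e. |z| > 1 for every root.
Degree 3: look for a simple real root z0 first, then factor out (1 - z/z0) and solve the remaining quadratic.
Testing z0 = -5: P(-5) = 1 + (-0.05)(-5) + (-0.42)(-5)^2 + (-0.074)(-5)^3
  = 1 + (0.25) + (-10.5) + (9.25) = 0.  So z_0 = -5 is a root, |z_0| = 5.
Divide out the factor (1 + 0.2 z) = (1 - z/z0) (since 1/z0 = -0.2):
  P(z) = (1 + 0.2 z)(1 + (-0.25) z + (-0.37) z^2)
  [check: z-coef -0.25 - (-0.2) = -0.05; z^2-coef -0.37 - (-0.2)(-0.25) = -0.42; z^3-coef -(-0.2)(-0.37) = -0.074.]
Remaining roots from the quadratic factor 1 + (-0.25) z + (-0.37) z^2:
  Set 1 + (-0.25) z + (-0.37) z^2 = 0, i.e. a z^2 + b z + c = 0 with a = -0.37, b = -0.25, c = 1.
  Discriminant D = b^2 - 4ac = (-0.25)^2 - 4*(-0.37)*1 = 0.0625 - (-1.48) = 1.5425.
  D >= 0, so the roots are real: z = (-b +/- sqrt(D)) / (2a) = (0.25 +/- 1.241974) / (-0.74).
    z_1 = (0.25 + 1.241974) / (-0.74) = -2.0162,   |z_1| = 2.0162.
    z_2 = (0.25 - 1.241974) / (-0.74) = 1.3405,   |z_2| = 1.3405.
Moduli of all roots: 5.0000, 2.0162, 1.3405.
All moduli strictly greater than 1? Yes.
Verdict: Invertible.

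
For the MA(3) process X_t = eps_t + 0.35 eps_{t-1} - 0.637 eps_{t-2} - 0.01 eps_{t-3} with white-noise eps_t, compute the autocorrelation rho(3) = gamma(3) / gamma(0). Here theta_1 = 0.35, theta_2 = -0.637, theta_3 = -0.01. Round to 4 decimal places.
\rho(3) = -0.0065

For an MA(q) process with theta_0 = 1, the autocovariance is
  gamma(k) = sigma^2 * sum_{i=0..q-k} theta_i * theta_{i+k},
and rho(k) = gamma(k) / gamma(0). Sigma^2 cancels.
  numerator   = (1)*(-0.01) = -0.01.
  denominator = (1)^2 + (0.35)^2 + (-0.637)^2 + (-0.01)^2 = 1.528369.
  rho(3) = -0.01 / 1.528369 = -0.0065.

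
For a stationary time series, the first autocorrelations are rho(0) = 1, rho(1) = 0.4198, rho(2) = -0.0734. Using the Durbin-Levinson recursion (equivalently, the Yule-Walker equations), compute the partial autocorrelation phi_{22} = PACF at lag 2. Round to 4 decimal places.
\phi_{22} = -0.3030

The PACF at lag k is phi_{kk}, the last component of the solution
to the Yule-Walker system G_k phi = r_k where
  (G_k)_{ij} = rho(|i - j|), (r_k)_i = rho(i), i,j = 1..k.
Equivalently, Durbin-Levinson gives phi_{kk} iteratively:
  phi_{11} = rho(1)
  phi_{kk} = [rho(k) - sum_{j=1..k-1} phi_{k-1,j} rho(k-j)]
            / [1 - sum_{j=1..k-1} phi_{k-1,j} rho(j)],
  phi_{k,j} = phi_{k-1,j} - phi_{kk} phi_{k-1,k-j},  j = 1..k-1.
Step k = 1:
  phi_11 = rho(1) = 0.4198.
Step k = 2:
  phi_22 = [rho(2) - phi_11 rho(1)] / [1 - phi_11 rho(1)] = [-0.0734 - (0.4198)(0.4198)] / [1 - (0.4198)(0.4198)]
         = -0.24963204 / 0.82376796 = -0.303.
Therefore phi_{22} = -0.3030.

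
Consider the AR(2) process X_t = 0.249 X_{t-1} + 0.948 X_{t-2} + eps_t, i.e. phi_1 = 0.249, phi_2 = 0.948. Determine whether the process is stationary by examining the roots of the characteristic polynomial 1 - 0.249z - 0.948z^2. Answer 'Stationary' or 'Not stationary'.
\text{Not stationary}

The AR(p) characteristic polynomial is P(z) = 1 - 0.249z - 0.948z^2.
Stationarity requires all roots to lie outside the unit circle, i.e. |z| > 1 for every root.
Set 1 + (-0.249) z + (-0.948) z^2 = 0, i.e. a z^2 + b z + c = 0 with a = -0.948, b = -0.249, c = 1.
Discriminant D = b^2 - 4ac = (-0.249)^2 - 4*(-0.948)*1 = 0.062001 - (-3.792) = 3.854001.
D >= 0, so the roots are real: z = (-b +/- sqrt(D)) / (2a) = (0.249 +/- 1.963161) / (-1.896).
  z_1 = (0.249 + 1.963161) / (-1.896) = -1.1668,   |z_1| = 1.1668.
  z_2 = (0.249 - 1.963161) / (-1.896) = 0.9041,   |z_2| = 0.9041.
Moduli of all roots: 1.1668, 0.9041.
All moduli strictly greater than 1? No.
Verdict: Not stationary.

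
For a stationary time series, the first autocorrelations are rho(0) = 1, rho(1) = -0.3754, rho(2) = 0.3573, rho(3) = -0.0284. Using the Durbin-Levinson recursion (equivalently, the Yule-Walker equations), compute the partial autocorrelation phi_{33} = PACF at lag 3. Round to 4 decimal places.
\phi_{33} = 0.2069

The PACF at lag k is phi_{kk}, the last component of the solution
to the Yule-Walker system G_k phi = r_k where
  (G_k)_{ij} = rho(|i - j|), (r_k)_i = rho(i), i,j = 1..k.
Equivalently, Durbin-Levinson gives phi_{kk} iteratively:
  phi_{11} = rho(1)
  phi_{kk} = [rho(k) - sum_{j=1..k-1} phi_{k-1,j} rho(k-j)]
            / [1 - sum_{j=1..k-1} phi_{k-1,j} rho(j)],
  phi_{k,j} = phi_{k-1,j} - phi_{kk} phi_{k-1,k-j},  j = 1..k-1.
Step k = 1:
  phi_11 = rho(1) = -0.3754.
Step k = 2:
  phi_22 = [rho(2) - phi_11 rho(1)] / [1 - phi_11 rho(1)] = [0.3573 - (-0.3754)(-0.3754)] / [1 - (-0.3754)(-0.3754)]
         = 0.21637484 / 0.85907484 = 0.25187.
  Update: phi_21 = phi_11 - phi_22 phi_11 = -0.3754 - (0.25187)(-0.3754) = -0.280848.
Step k = 3:
  phi_33 = [rho(3) - phi_21 rho(2) - phi_22 rho(1)] / [1 - phi_21 rho(1) - phi_22 rho(2)]
    numerator   = -0.0284 - (-0.280848)(0.3573) - (0.25187)(-0.3754) = 0.16649889
    denominator = 1 - (-0.280848)(-0.3754) - (0.25187)(0.3573) = 0.80457659
  phi_33 = 0.16649889 / 0.80457659 = 0.2069.
Therefore phi_{33} = 0.2069.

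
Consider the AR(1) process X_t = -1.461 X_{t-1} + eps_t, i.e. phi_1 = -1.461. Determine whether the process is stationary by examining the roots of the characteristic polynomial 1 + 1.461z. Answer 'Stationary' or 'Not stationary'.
\text{Not stationary}

The AR(p) characteristic polynomial is P(z) = 1 + 1.461z.
Stationarity requires all roots to lie outside the unit circle, i.e. |z| > 1 for every root.
This is linear in z: 1 + (1.461) z = 0  =>  z = -1/(1.461) = -0.684463,  |z| = 0.684463.
Moduli of all roots: 0.6845.
All moduli strictly greater than 1? No.
Verdict: Not stationary.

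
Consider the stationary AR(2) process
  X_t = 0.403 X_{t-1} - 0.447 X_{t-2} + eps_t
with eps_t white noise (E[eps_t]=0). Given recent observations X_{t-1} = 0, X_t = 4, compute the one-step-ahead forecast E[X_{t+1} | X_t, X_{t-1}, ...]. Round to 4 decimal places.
E[X_{t+1} \mid \mathcal F_t] = 1.6120

For an AR(p) model X_t = c + sum_i phi_i X_{t-i} + eps_t, the
one-step-ahead conditional mean is
  E[X_{t+1} | X_t, ...] = c + sum_i phi_i X_{t+1-i}.
Substitute known values:
  E[X_{t+1} | ...] = (0.403) * (4) + (-0.447) * (0)
                   = 1.6120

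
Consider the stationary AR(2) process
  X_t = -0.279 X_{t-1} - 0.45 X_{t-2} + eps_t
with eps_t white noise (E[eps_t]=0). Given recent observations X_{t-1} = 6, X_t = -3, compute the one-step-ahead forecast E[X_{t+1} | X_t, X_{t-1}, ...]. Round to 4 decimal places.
E[X_{t+1} \mid \mathcal F_t] = -1.8630

For an AR(p) model X_t = c + sum_i phi_i X_{t-i} + eps_t, the
one-step-ahead conditional mean is
  E[X_{t+1} | X_t, ...] = c + sum_i phi_i X_{t+1-i}.
Substitute known values:
  E[X_{t+1} | ...] = (-0.279) * (-3) + (-0.45) * (6)
                   = -1.8630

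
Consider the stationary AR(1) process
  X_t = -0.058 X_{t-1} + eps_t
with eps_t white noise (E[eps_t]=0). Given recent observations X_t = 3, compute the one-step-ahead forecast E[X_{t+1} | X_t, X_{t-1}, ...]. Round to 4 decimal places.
E[X_{t+1} \mid \mathcal F_t] = -0.1740

For an AR(p) model X_t = c + sum_i phi_i X_{t-i} + eps_t, the
one-step-ahead conditional mean is
  E[X_{t+1} | X_t, ...] = c + sum_i phi_i X_{t+1-i}.
Substitute known values:
  E[X_{t+1} | ...] = (-0.058) * (3)
                   = -0.1740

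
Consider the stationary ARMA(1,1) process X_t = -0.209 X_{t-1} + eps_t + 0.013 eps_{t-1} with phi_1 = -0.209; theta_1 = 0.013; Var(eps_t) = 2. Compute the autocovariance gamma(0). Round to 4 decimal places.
\gamma(0) = 2.0803

Multiply the model equation by X_{t-k} and take expectations. With theta_0 = psi_0 = 1 and psi_j the MA(infinity) weights, this gives
  gamma(k) - sum_i phi_i gamma(k-i) = c_k,
  c_k = sigma^2 * sum_{j=k..q} theta_j psi_{j-k}   (c_k = 0 for k > q),
using gamma(-m) = gamma(m).
psi-weights needed (psi_j = theta_j + sum_i phi_i psi_{j-i}):
  psi_1 = theta_1 + phi_1 = 0.013 + (-0.209) = -0.196
Right-hand sides:
  c_0 = sigma^2 (1 + theta_1 psi_1) = 2 * (1 + (0.013)(-0.196)) = 2 * 0.997452 = 1.994904
  c_1 = sigma^2 theta_1 = 2 * (0.013) = 0.026
  c_2 = 0
Equations for k = 0 and k = 1 (AR order 1):
  gamma(0) = phi_1 gamma(1) + c_0
  gamma(1) = phi_1 gamma(0) + c_1
Substituting the second into the first: gamma(0) (1 - phi_1^2) = c_0 + phi_1 c_1, so
  gamma(0) = (c_0 + phi_1 c_1) / (1 - phi_1^2) = (1.994904 + (-0.209)(0.026)) / (1 - (-0.209)^2) = 1.98947 / 0.956319 = 2.080341.
Therefore gamma(0) = 2.0803 (to 4 decimal places).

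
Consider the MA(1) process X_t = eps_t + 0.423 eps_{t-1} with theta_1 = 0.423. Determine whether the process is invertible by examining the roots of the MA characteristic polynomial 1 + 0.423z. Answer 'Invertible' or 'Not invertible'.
\text{Invertible}

The MA(q) characteristic polynomial is P(z) = 1 + 0.423z.
Invertibility requires all roots to lie outside the unit circle, i.e. |z| > 1 for every root.
This is linear in z: 1 + (0.423) z = 0  =>  z = -1/(0.423) = -2.364066,  |z| = 2.364066.
Moduli of all roots: 2.3641.
All moduli strictly greater than 1? Yes.
Verdict: Invertible.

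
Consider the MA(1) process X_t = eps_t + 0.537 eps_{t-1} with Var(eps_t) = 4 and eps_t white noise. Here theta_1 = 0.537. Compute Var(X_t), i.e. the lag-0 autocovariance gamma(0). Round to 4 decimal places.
\gamma(0) = 5.1535

For an MA(q) process X_t = eps_t + sum_i theta_i eps_{t-i} with
Var(eps_t) = sigma^2, the variance is
  gamma(0) = sigma^2 * (1 + sum_i theta_i^2).
  sum_i theta_i^2 = (0.537)^2 = 0.288369.
  gamma(0) = 4 * (1 + 0.288369) = 4 * 1.288369 = 5.153476, which rounds to 5.1535.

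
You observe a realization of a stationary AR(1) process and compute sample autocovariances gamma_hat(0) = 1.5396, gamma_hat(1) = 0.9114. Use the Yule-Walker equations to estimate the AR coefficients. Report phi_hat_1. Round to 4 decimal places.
\hat\phi_{1} = 0.5920

The Yule-Walker equations for an AR(p) process read, in matrix form,
  Gamma_p phi = r_p,   with   (Gamma_p)_{ij} = gamma(|i - j|),
                       (r_p)_i = gamma(i),   i,j = 1..p.
Substitute the sample gammas (Toeplitz matrix and right-hand side of size 1):
  Gamma_p = [[1.5396]]
  r_p     = [0.9114]
With p = 1 this is the single equation gamma(0) phi_1 = gamma(1):
  phi_hat_1 = gamma(1) / gamma(0) = 0.9114 / 1.5396 = 0.5920.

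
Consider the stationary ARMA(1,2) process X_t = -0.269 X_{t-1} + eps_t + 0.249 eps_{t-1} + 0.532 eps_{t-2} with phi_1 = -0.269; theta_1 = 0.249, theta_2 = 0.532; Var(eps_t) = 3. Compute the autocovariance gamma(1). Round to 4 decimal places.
\gamma(1) = -0.3435

Multiply the model equation by X_{t-k} and take expectations. With theta_0 = psi_0 = 1 and psi_j the MA(infinity) weights, this gives
  gamma(k) - sum_i phi_i gamma(k-i) = c_k,
  c_k = sigma^2 * sum_{j=k..q} theta_j psi_{j-k}   (c_k = 0 for k > q),
using gamma(-m) = gamma(m).
psi-weights needed (psi_j = theta_j + sum_i phi_i psi_{j-i}):
  psi_1 = theta_1 + phi_1 = 0.249 + (-0.269) = -0.02
  psi_2 = theta_2 + phi_1 psi_1 = 0.532 + (-0.269)(-0.02) = 0.53738
Right-hand sides:
  c_0 = sigma^2 (1 + theta_1 psi_1 + theta_2 psi_2) = 3 * (1 + (0.249)(-0.02) + (0.532)(0.53738)) = 3 * 1.280906 = 3.842718
  c_1 = sigma^2 (theta_1 + theta_2 psi_1) = 3 * (0.249 + (0.532)(-0.02)) = 0.71508
  c_2 = sigma^2 theta_2 = 3 * (0.532) = 1.596
Equations for k = 0 and k = 1 (AR order 1):
  gamma(0) = phi_1 gamma(1) + c_0
  gamma(1) = phi_1 gamma(0) + c_1
Substituting the second into the first: gamma(0) (1 - phi_1^2) = c_0 + phi_1 c_1, so
  gamma(0) = (c_0 + phi_1 c_1) / (1 - phi_1^2) = (3.842718 + (-0.269)(0.71508)) / (1 - (-0.269)^2) = 3.650362 / 0.927639 = 3.93511.
  gamma(1) = phi_1 gamma(0) + c_1 = (-0.269)(3.93511) + (0.71508) = -0.343465.
Therefore gamma(1) = -0.3435 (to 4 decimal places).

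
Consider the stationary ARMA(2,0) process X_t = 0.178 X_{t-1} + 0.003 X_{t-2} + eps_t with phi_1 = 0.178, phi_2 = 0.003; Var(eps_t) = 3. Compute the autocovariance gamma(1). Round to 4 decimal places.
\gamma(1) = 0.5532

Multiply the model equation by X_{t-k} and take expectations. With theta_0 = psi_0 = 1 and psi_j the MA(infinity) weights, this gives
  gamma(k) - sum_i phi_i gamma(k-i) = c_k,
  c_k = sigma^2 * sum_{j=k..q} theta_j psi_{j-k}   (c_k = 0 for k > q),
using gamma(-m) = gamma(m).
Pure AR (q = 0): c_0 = sigma^2 = 3, c_k = 0 for k >= 1.
Equations for k = 0, 1, 2 (AR order 2, c_2 = 0):
  (E0) gamma(0) = phi_1 gamma(1) + phi_2 gamma(2) + c_0
  (E1) gamma(1) = phi_1 gamma(0) + phi_2 gamma(1) + c_1
  (E2) gamma(2) = phi_1 gamma(1) + phi_2 gamma(0)
From (E1): gamma(1) = A gamma(0) + B with
  A = phi_1 / (1 - phi_2) = 0.178 / 0.997 = 0.178536,   B = c_1 / (1 - phi_2) = 0 / 0.997 = 0.
Insert (E2) into (E0): gamma(0) (1 - phi_2^2) = phi_1 (1 + phi_2) gamma(1) + c_0.
  phi_1 (1 + phi_2) = (0.178)(1.003) = 0.178534,   1 - phi_2^2 = 0.999991.
Replace gamma(1) by A gamma(0) + B and collect gamma(0):
  gamma(0) [0.999991 - (0.178534)(0.178536)] = c_0 = 3
  gamma(0) * 0.968116 = 3
  gamma(0) = 3 / 0.968116 = 3.098801.
  gamma(1) = A gamma(0) = (0.178536)(3.098801) = 0.553246.
Therefore gamma(1) = 0.5532 (to 4 decimal places).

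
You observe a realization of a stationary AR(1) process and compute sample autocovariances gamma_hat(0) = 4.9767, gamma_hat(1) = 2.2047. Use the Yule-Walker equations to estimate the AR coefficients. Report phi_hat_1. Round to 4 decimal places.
\hat\phi_{1} = 0.4430

The Yule-Walker equations for an AR(p) process read, in matrix form,
  Gamma_p phi = r_p,   with   (Gamma_p)_{ij} = gamma(|i - j|),
                       (r_p)_i = gamma(i),   i,j = 1..p.
Substitute the sample gammas (Toeplitz matrix and right-hand side of size 1):
  Gamma_p = [[4.9767]]
  r_p     = [2.2047]
With p = 1 this is the single equation gamma(0) phi_1 = gamma(1):
  phi_hat_1 = gamma(1) / gamma(0) = 2.2047 / 4.9767 = 0.4430.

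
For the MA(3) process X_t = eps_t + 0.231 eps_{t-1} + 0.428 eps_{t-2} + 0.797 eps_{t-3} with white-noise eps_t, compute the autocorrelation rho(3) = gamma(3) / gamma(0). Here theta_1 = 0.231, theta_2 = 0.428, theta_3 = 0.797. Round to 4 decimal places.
\rho(3) = 0.4258

For an MA(q) process with theta_0 = 1, the autocovariance is
  gamma(k) = sigma^2 * sum_{i=0..q-k} theta_i * theta_{i+k},
and rho(k) = gamma(k) / gamma(0). Sigma^2 cancels.
  numerator   = (1)*(0.797) = 0.797.
  denominator = (1)^2 + (0.231)^2 + (0.428)^2 + (0.797)^2 = 1.871754.
  rho(3) = 0.797 / 1.871754 = 0.4258.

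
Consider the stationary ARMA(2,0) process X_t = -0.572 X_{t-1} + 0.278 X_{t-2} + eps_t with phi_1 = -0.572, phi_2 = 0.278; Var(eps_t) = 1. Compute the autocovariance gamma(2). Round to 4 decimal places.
\gamma(2) = 2.1281

Multiply the model equation by X_{t-k} and take expectations. With theta_0 = psi_0 = 1 and psi_j the MA(infinity) weights, this gives
  gamma(k) - sum_i phi_i gamma(k-i) = c_k,
  c_k = sigma^2 * sum_{j=k..q} theta_j psi_{j-k}   (c_k = 0 for k > q),
using gamma(-m) = gamma(m).
Pure AR (q = 0): c_0 = sigma^2 = 1, c_k = 0 for k >= 1.
Equations for k = 0, 1, 2 (AR order 2, c_2 = 0):
  (E0) gamma(0) = phi_1 gamma(1) + phi_2 gamma(2) + c_0
  (E1) gamma(1) = phi_1 gamma(0) + phi_2 gamma(1) + c_1
  (E2) gamma(2) = phi_1 gamma(1) + phi_2 gamma(0)
From (E1): gamma(1) = A gamma(0) + B with
  A = phi_1 / (1 - phi_2) = -0.572 / 0.722 = -0.792244,   B = c_1 / (1 - phi_2) = 0 / 0.722 = 0.
Insert (E2) into (E0): gamma(0) (1 - phi_2^2) = phi_1 (1 + phi_2) gamma(1) + c_0.
  phi_1 (1 + phi_2) = (-0.572)(1.278) = -0.731016,   1 - phi_2^2 = 0.922716.
Replace gamma(1) by A gamma(0) + B and collect gamma(0):
  gamma(0) [0.922716 - (-0.731016)(-0.792244)] = c_0 = 1
  gamma(0) * 0.343573 = 1
  gamma(0) = 1 / 0.343573 = 2.910588.
  gamma(1) = A gamma(0) = (-0.792244)(2.910588) = -2.305896.
  gamma(2) = phi_1 gamma(1) + phi_2 gamma(0) = (-0.572)(-2.305896) + (0.278)(2.910588) = 2.128116.
Therefore gamma(2) = 2.1281 (to 4 decimal places).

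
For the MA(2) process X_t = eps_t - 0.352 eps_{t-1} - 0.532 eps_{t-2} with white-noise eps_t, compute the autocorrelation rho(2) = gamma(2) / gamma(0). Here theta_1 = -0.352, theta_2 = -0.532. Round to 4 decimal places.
\rho(2) = -0.3781

For an MA(q) process with theta_0 = 1, the autocovariance is
  gamma(k) = sigma^2 * sum_{i=0..q-k} theta_i * theta_{i+k},
and rho(k) = gamma(k) / gamma(0). Sigma^2 cancels.
  numerator   = (1)*(-0.532) = -0.532.
  denominator = (1)^2 + (-0.352)^2 + (-0.532)^2 = 1.406928.
  rho(2) = -0.532 / 1.406928 = -0.3781.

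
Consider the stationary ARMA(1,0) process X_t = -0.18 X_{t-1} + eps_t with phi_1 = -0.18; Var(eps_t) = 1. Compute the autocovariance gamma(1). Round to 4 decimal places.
\gamma(1) = -0.1860

Multiply the model equation by X_{t-k} and take expectations. With theta_0 = psi_0 = 1 and psi_j the MA(infinity) weights, this gives
  gamma(k) - sum_i phi_i gamma(k-i) = c_k,
  c_k = sigma^2 * sum_{j=k..q} theta_j psi_{j-k}   (c_k = 0 for k > q),
using gamma(-m) = gamma(m).
Pure AR (q = 0): c_0 = sigma^2 = 1, c_k = 0 for k >= 1.
Equations for k = 0 and k = 1 (AR order 1):
  gamma(0) = phi_1 gamma(1) + c_0
  gamma(1) = phi_1 gamma(0) + c_1
Substituting the second into the first: gamma(0) (1 - phi_1^2) = c_0 + phi_1 c_1, so
  gamma(0) = c_0 / (1 - phi_1^2) = 1 / (1 - (-0.18)^2) = 1 / 0.9676 = 1.033485.
  gamma(1) = phi_1 gamma(0) = (-0.18)(1.033485) = -0.186027.
Therefore gamma(1) = -0.1860 (to 4 decimal places).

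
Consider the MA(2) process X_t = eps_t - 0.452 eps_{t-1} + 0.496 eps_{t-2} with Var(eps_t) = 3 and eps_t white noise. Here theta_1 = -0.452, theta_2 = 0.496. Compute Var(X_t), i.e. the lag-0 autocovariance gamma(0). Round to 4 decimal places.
\gamma(0) = 4.3510

For an MA(q) process X_t = eps_t + sum_i theta_i eps_{t-i} with
Var(eps_t) = sigma^2, the variance is
  gamma(0) = sigma^2 * (1 + sum_i theta_i^2).
  sum_i theta_i^2 = (-0.452)^2 + (0.496)^2 = 0.204304 + 0.246016 = 0.45032.
  gamma(0) = 3 * (1 + 0.45032) = 3 * 1.45032 = 4.35096, which rounds to 4.3510.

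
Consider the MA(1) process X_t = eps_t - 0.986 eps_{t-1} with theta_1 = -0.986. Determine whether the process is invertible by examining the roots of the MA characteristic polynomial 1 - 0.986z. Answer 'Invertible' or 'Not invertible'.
\text{Invertible}

The MA(q) characteristic polynomial is P(z) = 1 - 0.986z.
Invertibility requires all roots to lie outside the unit circle, i.e. |z| > 1 for every root.
This is linear in z: 1 + (-0.986) z = 0  =>  z = -1/(-0.986) = 1.014199,  |z| = 1.014199.
Moduli of all roots: 1.0142.
All moduli strictly greater than 1? Yes.
Verdict: Invertible.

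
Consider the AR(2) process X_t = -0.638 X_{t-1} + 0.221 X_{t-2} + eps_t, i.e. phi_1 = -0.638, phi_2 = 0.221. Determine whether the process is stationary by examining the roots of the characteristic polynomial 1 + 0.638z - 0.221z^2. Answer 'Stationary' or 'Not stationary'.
\text{Stationary}

The AR(p) characteristic polynomial is P(z) = 1 + 0.638z - 0.221z^2.
Stationarity requires all roots to lie outside the unit circle, i.e. |z| > 1 for every root.
Set 1 + (0.638) z + (-0.221) z^2 = 0, i.e. a z^2 + b z + c = 0 with a = -0.221, b = 0.638, c = 1.
Discriminant D = b^2 - 4ac = (0.638)^2 - 4*(-0.221)*1 = 0.407044 - (-0.884) = 1.291044.
D >= 0, so the roots are real: z = (-b +/- sqrt(D)) / (2a) = (-0.638 +/- 1.136241) / (-0.442).
  z_1 = (-0.638 + 1.136241) / (-0.442) = -1.1272,   |z_1| = 1.1272.
  z_2 = (-0.638 - 1.136241) / (-0.442) = 4.0141,   |z_2| = 4.0141.
Moduli of all roots: 1.1272, 4.0141.
All moduli strictly greater than 1? Yes.
Verdict: Stationary.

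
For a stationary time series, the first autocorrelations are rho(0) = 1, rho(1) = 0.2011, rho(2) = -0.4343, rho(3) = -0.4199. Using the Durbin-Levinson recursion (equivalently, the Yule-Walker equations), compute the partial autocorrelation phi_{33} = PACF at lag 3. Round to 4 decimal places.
\phi_{33} = -0.2620

The PACF at lag k is phi_{kk}, the last component of the solution
to the Yule-Walker system G_k phi = r_k where
  (G_k)_{ij} = rho(|i - j|), (r_k)_i = rho(i), i,j = 1..k.
Equivalently, Durbin-Levinson gives phi_{kk} iteratively:
  phi_{11} = rho(1)
  phi_{kk} = [rho(k) - sum_{j=1..k-1} phi_{k-1,j} rho(k-j)]
            / [1 - sum_{j=1..k-1} phi_{k-1,j} rho(j)],
  phi_{k,j} = phi_{k-1,j} - phi_{kk} phi_{k-1,k-j},  j = 1..k-1.
Step k = 1:
  phi_11 = rho(1) = 0.2011.
Step k = 2:
  phi_22 = [rho(2) - phi_11 rho(1)] / [1 - phi_11 rho(1)] = [-0.4343 - (0.2011)(0.2011)] / [1 - (0.2011)(0.2011)]
         = -0.47474121 / 0.95955879 = -0.494749.
  Update: phi_21 = phi_11 - phi_22 phi_11 = 0.2011 - (-0.494749)(0.2011) = 0.300594.
Step k = 3:
  phi_33 = [rho(3) - phi_21 rho(2) - phi_22 rho(1)] / [1 - phi_21 rho(1) - phi_22 rho(2)]
    numerator   = -0.4199 - (0.300594)(-0.4343) - (-0.494749)(0.2011) = -0.18985785
    denominator = 1 - (0.300594)(0.2011) - (-0.494749)(-0.4343) = 0.72468082
  phi_33 = -0.18985785 / 0.72468082 = -0.262.
Therefore phi_{33} = -0.2620.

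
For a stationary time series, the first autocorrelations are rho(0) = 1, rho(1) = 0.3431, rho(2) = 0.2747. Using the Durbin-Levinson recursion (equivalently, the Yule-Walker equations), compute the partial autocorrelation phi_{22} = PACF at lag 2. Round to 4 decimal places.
\phi_{22} = 0.1779

The PACF at lag k is phi_{kk}, the last component of the solution
to the Yule-Walker system G_k phi = r_k where
  (G_k)_{ij} = rho(|i - j|), (r_k)_i = rho(i), i,j = 1..k.
Equivalently, Durbin-Levinson gives phi_{kk} iteratively:
  phi_{11} = rho(1)
  phi_{kk} = [rho(k) - sum_{j=1..k-1} phi_{k-1,j} rho(k-j)]
            / [1 - sum_{j=1..k-1} phi_{k-1,j} rho(j)],
  phi_{k,j} = phi_{k-1,j} - phi_{kk} phi_{k-1,k-j},  j = 1..k-1.
Step k = 1:
  phi_11 = rho(1) = 0.3431.
Step k = 2:
  phi_22 = [rho(2) - phi_11 rho(1)] / [1 - phi_11 rho(1)] = [0.2747 - (0.3431)(0.3431)] / [1 - (0.3431)(0.3431)]
         = 0.15698239 / 0.88228239 = 0.1779.
Therefore phi_{22} = 0.1779.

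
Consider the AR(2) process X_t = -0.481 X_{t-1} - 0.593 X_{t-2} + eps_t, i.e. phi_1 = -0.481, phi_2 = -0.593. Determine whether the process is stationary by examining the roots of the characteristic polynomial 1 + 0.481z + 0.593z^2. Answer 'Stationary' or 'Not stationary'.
\text{Stationary}

The AR(p) characteristic polynomial is P(z) = 1 + 0.481z + 0.593z^2.
Stationarity requires all roots to lie outside the unit circle, i.e. |z| > 1 for every root.
Set 1 + (0.481) z + (0.593) z^2 = 0, i.e. a z^2 + b z + c = 0 with a = 0.593, b = 0.481, c = 1.
Discriminant D = b^2 - 4ac = (0.481)^2 - 4*(0.593)*1 = 0.231361 - (2.372) = -2.140639.
D < 0, so the roots are the complex-conjugate pair z = (-b +/- i sqrt(-D)) / (2a) = -0.4056 +/- 1.2336i.
For a conjugate pair |z|^2 = z * conj(z) = (product of roots) = c/a = 1/(0.593) = 1.686341, so |z| = sqrt(1.686341) = 1.2986 for both roots.
Moduli of all roots: 1.2986, 1.2986.
All moduli strictly greater than 1? Yes.
Verdict: Stationary.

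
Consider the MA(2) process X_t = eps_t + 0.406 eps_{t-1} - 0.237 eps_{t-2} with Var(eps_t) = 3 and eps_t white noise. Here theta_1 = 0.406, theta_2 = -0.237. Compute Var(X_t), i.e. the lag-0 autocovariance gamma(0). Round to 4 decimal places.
\gamma(0) = 3.6630

For an MA(q) process X_t = eps_t + sum_i theta_i eps_{t-i} with
Var(eps_t) = sigma^2, the variance is
  gamma(0) = sigma^2 * (1 + sum_i theta_i^2).
  sum_i theta_i^2 = (0.406)^2 + (-0.237)^2 = 0.164836 + 0.056169 = 0.221005.
  gamma(0) = 3 * (1 + 0.221005) = 3 * 1.221005 = 3.663015, which rounds to 3.6630.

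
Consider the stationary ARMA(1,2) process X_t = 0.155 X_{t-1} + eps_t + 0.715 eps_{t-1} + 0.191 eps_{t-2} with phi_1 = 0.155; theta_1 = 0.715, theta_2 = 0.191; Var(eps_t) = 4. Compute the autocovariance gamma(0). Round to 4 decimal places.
\gamma(0) = 7.4628

Multiply the model equation by X_{t-k} and take expectations. With theta_0 = psi_0 = 1 and psi_j the MA(infinity) weights, this gives
  gamma(k) - sum_i phi_i gamma(k-i) = c_k,
  c_k = sigma^2 * sum_{j=k..q} theta_j psi_{j-k}   (c_k = 0 for k > q),
using gamma(-m) = gamma(m).
psi-weights needed (psi_j = theta_j + sum_i phi_i psi_{j-i}):
  psi_1 = theta_1 + phi_1 = 0.715 + (0.155) = 0.87
  psi_2 = theta_2 + phi_1 psi_1 = 0.191 + (0.155)(0.87) = 0.32585
Right-hand sides:
  c_0 = sigma^2 (1 + theta_1 psi_1 + theta_2 psi_2) = 4 * (1 + (0.715)(0.87) + (0.191)(0.32585)) = 4 * 1.684287 = 6.737149
  c_1 = sigma^2 (theta_1 + theta_2 psi_1) = 4 * (0.715 + (0.191)(0.87)) = 3.52468
  c_2 = sigma^2 theta_2 = 4 * (0.191) = 0.764
Equations for k = 0 and k = 1 (AR order 1):
  gamma(0) = phi_1 gamma(1) + c_0
  gamma(1) = phi_1 gamma(0) + c_1
Substituting the second into the first: gamma(0) (1 - phi_1^2) = c_0 + phi_1 c_1, so
  gamma(0) = (c_0 + phi_1 c_1) / (1 - phi_1^2) = (6.737149 + (0.155)(3.52468)) / (1 - (0.155)^2) = 7.283475 / 0.975975 = 7.462768.
Therefore gamma(0) = 7.4628 (to 4 decimal places).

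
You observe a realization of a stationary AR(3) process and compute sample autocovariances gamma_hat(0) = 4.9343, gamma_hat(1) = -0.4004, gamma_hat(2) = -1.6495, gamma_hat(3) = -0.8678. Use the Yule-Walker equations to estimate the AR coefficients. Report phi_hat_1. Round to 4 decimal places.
\hat\phi_{1} = -0.2030

The Yule-Walker equations for an AR(p) process read, in matrix form,
  Gamma_p phi = r_p,   with   (Gamma_p)_{ij} = gamma(|i - j|),
                       (r_p)_i = gamma(i),   i,j = 1..p.
Substitute the sample gammas (Toeplitz matrix and right-hand side of size 3):
  Gamma_p = [[4.9343, -0.4004, -1.6495], [-0.4004, 4.9343, -0.4004], [-1.6495, -0.4004, 4.9343]]
  r_p     = [-0.4004, -1.6495, -0.8678]
Written out (R1..R3):
  (R1) 4.9343 phi_1 - 0.4004 phi_2 - 1.6495 phi_3 = -0.4004
  (R2) -0.4004 phi_1 + 4.9343 phi_2 - 0.4004 phi_3 = -1.6495
  (R3) -1.6495 phi_1 - 0.4004 phi_2 + 4.9343 phi_3 = -0.8678
Gaussian elimination:
  R2 <- R2 - (-0.4004/4.9343) R1 = R2 - (-0.081146) R1:  4.901809 phi_2 - 0.534251 phi_3 = -1.681991
  R3 <- R3 - (-1.6495/4.9343) R1 = R3 - (-0.334293) R1:  -0.534251 phi_2 + 4.382884 phi_3 = -1.001651
  R3 <- R3 - (-0.534251/4.901809) R2 = R3 - (-0.108991) R2:  4.324656 phi_3 = -1.184972
Back-substitution:
  phi_hat_3 = -1.184972 / 4.324656 = -0.274004
  phi_hat_2 = (-1.681991 - (-0.534251)(-0.274004)) / 4.901809 = -0.373001
  phi_hat_1 = (-0.4004 - (-0.4004)(-0.373001) - (-1.6495)(-0.274004)) / 4.9343 = -0.203011
So phi_hat = [-0.2030, -0.3730, -0.2740].
Therefore phi_hat_1 = -0.2030.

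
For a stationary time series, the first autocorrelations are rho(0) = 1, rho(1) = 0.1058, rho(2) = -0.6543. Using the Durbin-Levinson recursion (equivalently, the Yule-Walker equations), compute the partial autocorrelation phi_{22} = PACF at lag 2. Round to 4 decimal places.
\phi_{22} = -0.6730

The PACF at lag k is phi_{kk}, the last component of the solution
to the Yule-Walker system G_k phi = r_k where
  (G_k)_{ij} = rho(|i - j|), (r_k)_i = rho(i), i,j = 1..k.
Equivalently, Durbin-Levinson gives phi_{kk} iteratively:
  phi_{11} = rho(1)
  phi_{kk} = [rho(k) - sum_{j=1..k-1} phi_{k-1,j} rho(k-j)]
            / [1 - sum_{j=1..k-1} phi_{k-1,j} rho(j)],
  phi_{k,j} = phi_{k-1,j} - phi_{kk} phi_{k-1,k-j},  j = 1..k-1.
Step k = 1:
  phi_11 = rho(1) = 0.1058.
Step k = 2:
  phi_22 = [rho(2) - phi_11 rho(1)] / [1 - phi_11 rho(1)] = [-0.6543 - (0.1058)(0.1058)] / [1 - (0.1058)(0.1058)]
         = -0.66549364 / 0.98880636 = -0.673.
Therefore phi_{22} = -0.6730.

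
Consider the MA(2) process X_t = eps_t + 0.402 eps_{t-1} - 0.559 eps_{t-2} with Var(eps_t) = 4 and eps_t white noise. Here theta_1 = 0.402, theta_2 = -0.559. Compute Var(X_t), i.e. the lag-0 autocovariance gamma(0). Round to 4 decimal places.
\gamma(0) = 5.8963

For an MA(q) process X_t = eps_t + sum_i theta_i eps_{t-i} with
Var(eps_t) = sigma^2, the variance is
  gamma(0) = sigma^2 * (1 + sum_i theta_i^2).
  sum_i theta_i^2 = (0.402)^2 + (-0.559)^2 = 0.161604 + 0.312481 = 0.474085.
  gamma(0) = 4 * (1 + 0.474085) = 4 * 1.474085 = 5.89634, which rounds to 5.8963.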